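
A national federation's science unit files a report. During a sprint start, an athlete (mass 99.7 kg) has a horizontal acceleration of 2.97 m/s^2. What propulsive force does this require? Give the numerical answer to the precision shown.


Propulsive force = mass * acceleration
= 99.7 kg * 2.97 m/s^2
= 296.11 N

296.11 N


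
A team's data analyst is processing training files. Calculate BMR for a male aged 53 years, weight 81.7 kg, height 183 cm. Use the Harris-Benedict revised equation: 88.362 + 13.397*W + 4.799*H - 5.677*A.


Substituting values:
W term = 13.397 * 81.7 = 1094.5349
H term = 4.799 * 183 = 878.217
A term = 5.677 * 53 = 300.881
BMR = 1760.23 kcal/day

1760.23 kcal/day


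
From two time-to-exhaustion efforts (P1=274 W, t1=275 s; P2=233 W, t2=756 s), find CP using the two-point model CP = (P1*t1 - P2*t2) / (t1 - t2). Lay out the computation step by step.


Work in trial 1 = 75350 J
Work in trial 2 = 176148 J
Delta work = -100798 J
Delta time = -481 s
CP = -100798 / -481 = 209.56 W

209.56 W


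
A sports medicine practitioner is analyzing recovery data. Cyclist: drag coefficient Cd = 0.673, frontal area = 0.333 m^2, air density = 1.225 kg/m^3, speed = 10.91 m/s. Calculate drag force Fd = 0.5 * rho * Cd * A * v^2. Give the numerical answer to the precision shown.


v^2 = 10.91^2 = 119.0281
Fd = 0.5 * 1.225 * 0.673 * 0.333 * 119.0281
= 16.339 N

16.339 N


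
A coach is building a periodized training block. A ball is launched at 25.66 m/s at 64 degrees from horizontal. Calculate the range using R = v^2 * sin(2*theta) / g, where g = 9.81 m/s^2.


sin(2 * 64) = sin(128) = 0.788011
v^2 = 25.66^2 = 658.4356
R = 658.4356 * 0.788011 / 9.81
= 52.89 m

52.89 m


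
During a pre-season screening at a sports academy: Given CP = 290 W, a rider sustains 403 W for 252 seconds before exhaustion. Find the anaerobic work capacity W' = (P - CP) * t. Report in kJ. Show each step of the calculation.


Excess power = 403 - 290 = 113 W
Work above CP = 113 * 252 = 28476 J
W' = 28.476 kJ

28.476 kJ


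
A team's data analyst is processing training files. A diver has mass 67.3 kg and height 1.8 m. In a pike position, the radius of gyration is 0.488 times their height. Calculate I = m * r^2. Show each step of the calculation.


r = 0.488 * 1.8 = 0.8784 m
I = m * r^2 = 67.3 * 0.771587 = 51.928 kg*m^2

51.928 kg*m^2


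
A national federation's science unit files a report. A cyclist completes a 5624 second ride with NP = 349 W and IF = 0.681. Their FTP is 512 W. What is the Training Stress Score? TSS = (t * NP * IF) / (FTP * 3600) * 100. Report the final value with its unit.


t * NP * IF = 5624 * 349 * 0.681 = 1336650.456
FTP * 3600 = 1843200
TSS = (1336650.456 / 1843200) * 100 = 72.52

72.52 TSS


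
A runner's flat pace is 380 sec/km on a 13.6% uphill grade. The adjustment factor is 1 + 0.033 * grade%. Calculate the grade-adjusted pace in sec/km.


Factor = 1 + 0.033 * 13.6 = 1.4488
Adjusted pace = 380 * 1.4488
= 550.54 sec/km

550.54 s/km


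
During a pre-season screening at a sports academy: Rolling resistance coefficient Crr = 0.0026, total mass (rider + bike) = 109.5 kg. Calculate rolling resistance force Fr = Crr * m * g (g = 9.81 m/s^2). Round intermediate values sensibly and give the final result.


Fr = Crr * m * g
= 0.0026 * 109.5 * 9.81
= 2.793 N

2.793 N


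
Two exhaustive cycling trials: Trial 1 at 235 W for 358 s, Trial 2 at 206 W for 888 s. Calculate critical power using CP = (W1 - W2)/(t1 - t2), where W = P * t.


W1 = 235 * 358 = 84130 J
W2 = 206 * 888 = 182928 J
CP = (84130 - 182928) / (358 - 888)
= -98798 / -530
= 186.41 W

186.41 W


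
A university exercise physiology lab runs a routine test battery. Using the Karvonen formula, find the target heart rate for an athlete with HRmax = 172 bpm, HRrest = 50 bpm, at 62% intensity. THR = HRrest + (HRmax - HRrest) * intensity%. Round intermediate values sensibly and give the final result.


HRR = 172 - 50 = 122
THR = 50 + 122 * 0.62
= 50 + 75.64
= 125.64 bpm

125.64 bpm


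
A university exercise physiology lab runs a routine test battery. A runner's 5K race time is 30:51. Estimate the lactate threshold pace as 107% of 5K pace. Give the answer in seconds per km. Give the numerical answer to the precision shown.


Total race time = 30*60 + 51 = 1851 seconds
5K pace = 1851 / 5 = 370.2 sec/km
LT pace = 370.2 * 1.07 = 396.11 sec/km

396.11 s/km


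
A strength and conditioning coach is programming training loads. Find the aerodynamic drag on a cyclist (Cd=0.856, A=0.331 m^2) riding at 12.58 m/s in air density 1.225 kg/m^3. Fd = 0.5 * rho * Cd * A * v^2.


Fd = 0.5 * 1.225 * 0.856 * 0.331 * 12.58^2
= 0.5 * 1.225 * 0.856 * 0.331 * 158.2564
= 27.464 N

27.464 N


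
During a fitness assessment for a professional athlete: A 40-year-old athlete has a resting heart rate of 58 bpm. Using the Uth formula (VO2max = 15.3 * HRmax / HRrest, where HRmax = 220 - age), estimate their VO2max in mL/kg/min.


HRmax = 220 - 40 = 180 bpm
Ratio = HRmax / HRrest = 180 / 58 = 3.1034
VO2max = 15.3 * 3.1034 = 47.48 mL/kg/min

47.48 mL/kg/min


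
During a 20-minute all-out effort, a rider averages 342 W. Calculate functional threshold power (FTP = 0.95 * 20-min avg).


FTP = 0.95 * 342
= 324.9 W

324.9 W


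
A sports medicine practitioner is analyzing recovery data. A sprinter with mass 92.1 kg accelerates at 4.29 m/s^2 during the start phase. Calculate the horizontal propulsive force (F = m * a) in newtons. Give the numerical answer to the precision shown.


F = m * a
= 92.1 * 4.29
= 395.11 N

395.11 N


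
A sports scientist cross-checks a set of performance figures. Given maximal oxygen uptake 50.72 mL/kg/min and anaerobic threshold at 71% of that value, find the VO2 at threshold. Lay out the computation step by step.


Percentage as decimal = 0.71
VO2 at AT = 50.72 * 0.71 = 36.01 mL/kg/min

36.01 mL/kg/min


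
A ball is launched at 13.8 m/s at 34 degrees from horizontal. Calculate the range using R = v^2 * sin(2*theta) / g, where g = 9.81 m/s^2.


sin(2 * 34) = sin(68) = 0.927184
v^2 = 13.8^2 = 190.44
R = 190.44 * 0.927184 / 9.81
= 17.999 m

17.999 m


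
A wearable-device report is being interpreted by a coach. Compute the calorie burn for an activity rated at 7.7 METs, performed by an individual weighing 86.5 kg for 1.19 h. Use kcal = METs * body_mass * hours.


Product of METs and mass = 7.7 * 86.5 = 666.05
Total kcal = 666.05 * 1.19 = 792.6 kcal

792.6 kcal


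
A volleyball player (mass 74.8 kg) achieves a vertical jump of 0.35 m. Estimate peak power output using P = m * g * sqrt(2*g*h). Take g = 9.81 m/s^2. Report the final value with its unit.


2 * g * h = 2 * 9.81 * 0.35 = 6.867
sqrt(6.867) = 2.620496 m/s
P = 74.8 * 9.81 * 2.620496 = 1922.89 W

1922.89 W


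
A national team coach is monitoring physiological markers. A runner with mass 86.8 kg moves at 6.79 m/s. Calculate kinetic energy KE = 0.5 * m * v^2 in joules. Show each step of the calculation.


v^2 = 6.79^2 = 46.1041
KE = 0.5 * 86.8 * 46.1041
= 2000.92 J

2000.92 J


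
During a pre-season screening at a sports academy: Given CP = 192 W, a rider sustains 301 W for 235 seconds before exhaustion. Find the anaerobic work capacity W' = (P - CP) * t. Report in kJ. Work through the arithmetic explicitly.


Excess power = 301 - 192 = 109 W
Work above CP = 109 * 235 = 25615 J
W' = 25.615 kJ

25.615 kJ


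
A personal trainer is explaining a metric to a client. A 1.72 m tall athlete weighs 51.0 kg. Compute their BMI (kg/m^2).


height^2 = 2.9584 m^2
BMI = 51.0 / 2.9584 = 17.24 kg/m^2

17.24 kg/m^2


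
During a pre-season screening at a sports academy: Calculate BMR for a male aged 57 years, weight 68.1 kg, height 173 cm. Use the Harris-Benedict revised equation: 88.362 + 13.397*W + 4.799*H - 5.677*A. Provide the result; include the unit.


Substituting values:
W term = 13.397 * 68.1 = 912.3357
H term = 4.799 * 173 = 830.227
A term = 5.677 * 57 = 323.589
BMR = 1507.34 kcal/day

1507.34 kcal/day


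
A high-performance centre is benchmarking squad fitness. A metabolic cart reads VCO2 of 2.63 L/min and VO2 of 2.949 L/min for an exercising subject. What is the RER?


RER = VCO2 / VO2 = 2.63 / 2.949 = 0.8918

0.8918


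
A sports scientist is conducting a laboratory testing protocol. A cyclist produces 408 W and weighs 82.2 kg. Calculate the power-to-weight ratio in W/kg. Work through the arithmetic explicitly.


P/W = power / mass
= 408 / 82.2
= 4.964 W/kg

4.964 W/kg


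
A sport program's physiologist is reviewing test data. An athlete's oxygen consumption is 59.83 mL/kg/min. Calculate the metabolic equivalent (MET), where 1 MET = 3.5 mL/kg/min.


MET = VO2 / 3.5
= 59.83 / 3.5
= 17.09 METs

17.09 METs


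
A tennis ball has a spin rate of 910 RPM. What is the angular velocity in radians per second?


Convert RPM to rad/s: multiply by 2*pi and divide by 60
omega = 910 * 2 * pi / 60
= 95.295 rad/s

95.295 rad/s


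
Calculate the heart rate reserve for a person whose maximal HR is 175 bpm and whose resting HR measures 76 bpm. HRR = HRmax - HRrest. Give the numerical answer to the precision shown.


HRmax = 175 bpm
HRrest = 76 bpm
HRR = 175 - 76 = 99 bpm

99 bpm


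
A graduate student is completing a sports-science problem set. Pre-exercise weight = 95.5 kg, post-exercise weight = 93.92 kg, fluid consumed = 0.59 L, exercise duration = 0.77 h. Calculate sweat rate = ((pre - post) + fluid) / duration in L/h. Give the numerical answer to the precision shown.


Weight loss = 95.5 - 93.92 = 1.58 kg (approx L)
Total sweat = 1.58 + 0.59 = 2.17 L
Sweat rate = 2.17 / 0.77 = 2.818 L/h

2.818 L/h


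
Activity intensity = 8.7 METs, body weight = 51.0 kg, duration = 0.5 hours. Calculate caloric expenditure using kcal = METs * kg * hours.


kcal = 8.7 * 51.0 * 0.5
= 443.7 * 0.5
= 221.85 kcal

221.85 kcal


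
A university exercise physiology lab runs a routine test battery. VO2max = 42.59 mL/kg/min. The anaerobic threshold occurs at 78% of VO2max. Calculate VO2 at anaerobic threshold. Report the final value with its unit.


AT fraction = 78 / 100 = 0.78
AT VO2 = 42.59 * 0.78
= 33.22 mL/kg/min

33.22 mL/kg/min


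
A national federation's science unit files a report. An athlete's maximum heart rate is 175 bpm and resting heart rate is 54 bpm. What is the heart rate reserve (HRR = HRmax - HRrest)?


HRR = HRmax - HRrest
= 175 - 54
= 121 bpm

121 bpm


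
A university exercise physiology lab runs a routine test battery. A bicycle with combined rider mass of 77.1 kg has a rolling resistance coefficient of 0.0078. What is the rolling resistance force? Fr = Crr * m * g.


Fr = 0.0078 * 77.1 * 9.81
= 0.60138 * 9.81
= 5.9 N

5.9 N


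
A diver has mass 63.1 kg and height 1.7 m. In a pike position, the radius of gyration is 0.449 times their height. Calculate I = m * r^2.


r = 0.449 * 1.7 = 0.7633 m
I = m * r^2 = 63.1 * 0.582627 = 36.764 kg*m^2

36.764 kg*m^2


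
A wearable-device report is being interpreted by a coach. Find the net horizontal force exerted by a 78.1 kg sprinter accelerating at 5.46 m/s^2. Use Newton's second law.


Newton's second law: F = m * a
F = 78.1 * 5.46 = 426.43 N

426.43 N


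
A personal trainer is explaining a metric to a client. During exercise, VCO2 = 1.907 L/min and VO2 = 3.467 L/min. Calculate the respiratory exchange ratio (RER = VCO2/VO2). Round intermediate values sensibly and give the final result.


RER = VCO2 / VO2
= 1.907 / 3.467
= 0.55

0.55


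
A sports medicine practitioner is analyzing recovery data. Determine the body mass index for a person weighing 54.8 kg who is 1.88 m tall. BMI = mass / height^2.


BMI = mass / height^2
= 54.8 / 1.88^2
= 54.8 / 3.5344
= 15.5 kg/m^2

15.5 kg/m^2


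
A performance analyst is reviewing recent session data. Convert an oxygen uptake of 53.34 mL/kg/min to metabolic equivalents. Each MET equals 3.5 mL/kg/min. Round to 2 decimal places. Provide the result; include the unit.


One MET = 3.5 mL/kg/min
Number of METs = 53.34 / 3.5
= 15.24 METs

15.24 METs


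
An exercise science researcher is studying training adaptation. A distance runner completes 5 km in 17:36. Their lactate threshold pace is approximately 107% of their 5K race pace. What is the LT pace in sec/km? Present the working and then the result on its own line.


Convert to seconds: 17 min 36 s = 1056 s
Pace per km = 1056 / 5 = 211.2 s/km
LT pace = 211.2 * 1.07 = 225.98 s/km

225.98 s/km


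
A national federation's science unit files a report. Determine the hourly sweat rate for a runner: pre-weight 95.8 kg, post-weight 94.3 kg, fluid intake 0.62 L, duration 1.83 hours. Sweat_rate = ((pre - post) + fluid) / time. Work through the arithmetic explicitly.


Mass lost = 95.8 - 94.3 = 1.5 kg
Add fluid consumed: 1.5 + 0.62 = 2.12 L total sweat
Sweat rate = 2.12 / 1.83 = 1.158 L/h

1.158 L/h


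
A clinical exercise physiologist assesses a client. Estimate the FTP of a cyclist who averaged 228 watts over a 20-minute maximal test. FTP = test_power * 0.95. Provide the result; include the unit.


FTP = 228 * 0.95 = 216.6 W

216.6 W


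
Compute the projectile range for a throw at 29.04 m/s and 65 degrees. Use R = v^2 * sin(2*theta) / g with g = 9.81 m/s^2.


Two times the angle = 130 degrees
sin(130) = 0.766044
R = 843.3216 * 0.766044 / 9.81 = 65.853 m

65.853 m


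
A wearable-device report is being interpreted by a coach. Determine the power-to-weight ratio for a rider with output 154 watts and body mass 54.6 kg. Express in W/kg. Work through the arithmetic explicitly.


P/W = 154 / 54.6 = 2.821 W/kg

2.821 W/kg


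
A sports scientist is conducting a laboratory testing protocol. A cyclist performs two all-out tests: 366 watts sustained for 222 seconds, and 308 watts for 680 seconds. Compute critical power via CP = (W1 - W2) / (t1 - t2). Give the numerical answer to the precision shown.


W1 = P1 * t1 = 366 * 222 = 81252 J
W2 = P2 * t2 = 308 * 680 = 209440 J
CP = (81252 - 209440) / (222 - 680)
= 279.89 W

279.89 W


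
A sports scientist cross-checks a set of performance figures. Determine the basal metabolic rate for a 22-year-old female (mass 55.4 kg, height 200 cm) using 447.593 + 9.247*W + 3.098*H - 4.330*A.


BMR = 447.593 + 9.247*55.4 + 3.098*200 - 4.330*22
= 1484.22 kcal/day

1484.22 kcal/day


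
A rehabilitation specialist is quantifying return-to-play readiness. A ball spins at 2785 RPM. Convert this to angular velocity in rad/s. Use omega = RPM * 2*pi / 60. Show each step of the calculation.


omega = 2785 * 2 * pi / 60
= 2785 * 6.28318531 / 60
= 17498.671 / 60
= 291.645 rad/s

291.645 rad/s


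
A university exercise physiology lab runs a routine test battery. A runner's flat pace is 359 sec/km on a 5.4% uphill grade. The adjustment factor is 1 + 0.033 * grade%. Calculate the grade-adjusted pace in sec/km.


Factor = 1 + 0.033 * 5.4 = 1.1782
Adjusted pace = 359 * 1.1782
= 422.97 sec/km

422.97 s/km


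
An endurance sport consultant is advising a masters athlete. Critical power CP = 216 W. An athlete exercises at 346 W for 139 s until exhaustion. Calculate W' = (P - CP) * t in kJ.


P - CP = 346 - 216 = 130 W
W' = 130 * 139 = 18070 J
= 18070 / 1000 = 18.07 kJ

18.07 kJ


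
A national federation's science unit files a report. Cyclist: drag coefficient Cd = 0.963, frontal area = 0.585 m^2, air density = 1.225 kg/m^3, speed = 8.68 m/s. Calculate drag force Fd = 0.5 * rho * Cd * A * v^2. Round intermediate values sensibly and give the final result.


v^2 = 8.68^2 = 75.3424
Fd = 0.5 * 1.225 * 0.963 * 0.585 * 75.3424
= 25.997 N

25.997 N


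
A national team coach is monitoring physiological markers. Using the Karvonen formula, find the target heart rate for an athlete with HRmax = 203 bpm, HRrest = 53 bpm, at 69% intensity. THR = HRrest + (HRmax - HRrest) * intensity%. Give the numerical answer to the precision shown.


HRR = 203 - 53 = 150
THR = 53 + 150 * 0.69
= 53 + 103.5
= 156.5 bpm

156.5 bpm


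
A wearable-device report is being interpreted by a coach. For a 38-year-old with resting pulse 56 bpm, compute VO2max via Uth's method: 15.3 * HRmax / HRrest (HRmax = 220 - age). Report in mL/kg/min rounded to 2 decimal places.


Step 1: HRmax = 220 - 38 = 182 bpm
Step 2: Ratio = 182 / 56 = 3.25
Step 3: VO2max = 15.3 * 3.25 = 49.73 mL/kg/min

49.73 mL/kg/min


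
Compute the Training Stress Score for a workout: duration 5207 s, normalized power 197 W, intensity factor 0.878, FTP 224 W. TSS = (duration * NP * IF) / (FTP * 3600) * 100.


Product = 5207 * 197 * 0.878 = 900633.962
Base = 224 * 3600 = 806400
TSS = 900633.962 / 806400 * 100 = 111.69

111.69 TSS


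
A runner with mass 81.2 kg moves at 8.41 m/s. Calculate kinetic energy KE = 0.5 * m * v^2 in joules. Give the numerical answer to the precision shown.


v^2 = 8.41^2 = 70.7281
KE = 0.5 * 81.2 * 70.7281
= 2871.56 J

2871.56 J


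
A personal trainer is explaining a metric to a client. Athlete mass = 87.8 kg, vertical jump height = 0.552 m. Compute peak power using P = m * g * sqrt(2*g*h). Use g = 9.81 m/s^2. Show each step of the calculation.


sqrt(2 * 9.81 * 0.552) = sqrt(10.83024) = 3.290933 m/s
P = 87.8 * 9.81 * 3.290933
= 2834.54 W

2834.54 W


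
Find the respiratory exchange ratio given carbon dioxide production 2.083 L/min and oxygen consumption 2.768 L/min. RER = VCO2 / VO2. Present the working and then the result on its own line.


VCO2 = 2.083 L/min
VO2 = 2.768 L/min
RER = 2.083 / 2.768 = 0.7525

0.7525


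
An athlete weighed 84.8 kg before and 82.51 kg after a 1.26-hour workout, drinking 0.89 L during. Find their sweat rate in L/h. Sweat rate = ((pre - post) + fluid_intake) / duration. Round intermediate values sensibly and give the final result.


Body mass change = 2.29 kg
Total sweat loss = 2.29 + 0.89 = 3.18 L
Rate = 3.18 / 1.26 = 2.524 L/h

2.524 L/h


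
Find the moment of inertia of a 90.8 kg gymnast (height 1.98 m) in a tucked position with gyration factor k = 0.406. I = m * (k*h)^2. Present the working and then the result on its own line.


Radius of gyration = 0.406 * 1.98 = 0.80388 m
I = 90.8 * 0.80388^2
= 90.8 * 0.646223
= 58.677 kg*m^2

58.677 kg*m^2


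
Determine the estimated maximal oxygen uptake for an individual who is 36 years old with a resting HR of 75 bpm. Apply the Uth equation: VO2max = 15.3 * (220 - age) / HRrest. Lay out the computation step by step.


HRmax = 220 - 36 = 184
VO2max = 15.3 * (184 / 75)
= 15.3 * 2.4533
= 37.54 mL/kg/min

37.54 mL/kg/min


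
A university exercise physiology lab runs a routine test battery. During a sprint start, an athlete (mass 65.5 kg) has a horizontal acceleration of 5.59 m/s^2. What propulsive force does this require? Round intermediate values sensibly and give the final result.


Propulsive force = mass * acceleration
= 65.5 kg * 5.59 m/s^2
= 366.15 N

366.15 N


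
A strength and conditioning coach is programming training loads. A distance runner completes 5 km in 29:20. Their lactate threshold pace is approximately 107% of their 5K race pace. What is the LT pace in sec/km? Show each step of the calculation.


Convert to seconds: 29 min 20 s = 1760 s
Pace per km = 1760 / 5 = 352.0 s/km
LT pace = 352.0 * 1.07 = 376.64 s/km

376.64 s/km


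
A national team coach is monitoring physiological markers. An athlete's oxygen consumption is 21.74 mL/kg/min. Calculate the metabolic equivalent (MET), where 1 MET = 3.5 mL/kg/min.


MET = VO2 / 3.5
= 21.74 / 3.5
= 6.21 METs

6.21 METs


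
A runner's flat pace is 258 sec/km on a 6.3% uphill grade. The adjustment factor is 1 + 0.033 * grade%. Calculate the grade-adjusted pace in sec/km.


Factor = 1 + 0.033 * 6.3 = 1.2079
Adjusted pace = 258 * 1.2079
= 311.64 sec/km

311.64 s/km


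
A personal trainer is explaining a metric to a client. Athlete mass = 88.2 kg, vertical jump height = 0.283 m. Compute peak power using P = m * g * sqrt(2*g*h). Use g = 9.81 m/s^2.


sqrt(2 * 9.81 * 0.283) = sqrt(5.55246) = 2.356366 m/s
P = 88.2 * 9.81 * 2.356366
= 2038.83 W

2038.83 W


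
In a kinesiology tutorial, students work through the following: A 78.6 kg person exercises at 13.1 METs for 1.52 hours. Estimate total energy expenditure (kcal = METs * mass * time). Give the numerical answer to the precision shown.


Energy = METs * mass(kg) * time(h)
= 13.1 * 78.6 * 1.52
= 1565.08 kcal

1565.08 kcal


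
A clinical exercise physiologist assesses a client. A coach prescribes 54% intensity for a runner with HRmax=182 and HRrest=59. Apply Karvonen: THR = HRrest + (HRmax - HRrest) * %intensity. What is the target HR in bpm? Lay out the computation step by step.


Heart rate reserve = 182 - 59 = 123
Intensity fraction = 54 / 100 = 0.54
THR = 59 + 123 * 0.54 = 125.42 bpm

125.42 bpm


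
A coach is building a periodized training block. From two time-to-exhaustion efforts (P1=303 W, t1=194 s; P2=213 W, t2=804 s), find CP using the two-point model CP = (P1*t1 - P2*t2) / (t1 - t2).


Work in trial 1 = 58782 J
Work in trial 2 = 171252 J
Delta work = -112470 J
Delta time = -610 s
CP = -112470 / -610 = 184.38 W

184.38 W


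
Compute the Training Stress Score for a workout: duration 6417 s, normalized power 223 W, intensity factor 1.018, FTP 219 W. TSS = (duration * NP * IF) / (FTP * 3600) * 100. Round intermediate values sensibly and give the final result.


Product = 6417 * 223 * 1.018 = 1456748.838
Base = 219 * 3600 = 788400
TSS = 1456748.838 / 788400 * 100 = 184.77

184.77 TSS


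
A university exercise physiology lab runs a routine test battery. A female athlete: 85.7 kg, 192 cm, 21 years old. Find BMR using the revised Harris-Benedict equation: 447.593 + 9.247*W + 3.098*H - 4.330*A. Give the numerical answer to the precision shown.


Intercept = 447.593
Weight contribution = 9.247 * 85.7 = 792.4679
Height contribution = 3.098 * 192 = 594.816
Age contribution = 4.33 * 21 = 90.93
BMR = 447.593 + 792.4679 + 594.816 - 90.93
= 1743.95 kcal/day

1743.95 kcal/day


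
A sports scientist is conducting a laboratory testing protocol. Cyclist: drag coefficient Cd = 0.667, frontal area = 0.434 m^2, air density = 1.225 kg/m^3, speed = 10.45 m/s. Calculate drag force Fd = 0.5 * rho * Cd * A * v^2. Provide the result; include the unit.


v^2 = 10.45^2 = 109.2025
Fd = 0.5 * 1.225 * 0.667 * 0.434 * 109.2025
= 19.362 N

19.362 N


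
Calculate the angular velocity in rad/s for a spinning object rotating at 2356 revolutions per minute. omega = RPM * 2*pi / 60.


omega = RPM * 2*pi / 60
= 2356 * 6.28318531 / 60
= 246.72 rad/s

246.72 rad/s


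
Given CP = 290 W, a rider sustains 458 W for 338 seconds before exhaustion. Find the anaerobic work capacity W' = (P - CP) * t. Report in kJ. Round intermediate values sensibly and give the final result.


Excess power = 458 - 290 = 168 W
Work above CP = 168 * 338 = 56784 J
W' = 56.784 kJ

56.784 kJ


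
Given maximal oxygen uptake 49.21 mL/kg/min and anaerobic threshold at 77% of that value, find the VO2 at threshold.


Percentage as decimal = 0.77
VO2 at AT = 49.21 * 0.77 = 37.89 mL/kg/min

37.89 mL/kg/min


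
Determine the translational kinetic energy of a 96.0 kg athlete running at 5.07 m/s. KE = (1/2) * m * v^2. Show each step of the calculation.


KE = 0.5 * m * v^2
= 0.5 * 96.0 * 5.07^2
= 0.5 * 96.0 * 25.7049
= 1233.84 J

1233.84 J


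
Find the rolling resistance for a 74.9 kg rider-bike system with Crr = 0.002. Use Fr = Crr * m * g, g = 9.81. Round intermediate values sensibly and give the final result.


m * g = 74.9 * 9.81 = 734.769 N
Fr = 0.002 * 734.769 = 1.47 N

1.47 N


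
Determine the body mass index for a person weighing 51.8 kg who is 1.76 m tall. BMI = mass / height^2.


BMI = mass / height^2
= 51.8 / 1.76^2
= 51.8 / 3.0976
= 16.72 kg/m^2

16.72 kg/m^2


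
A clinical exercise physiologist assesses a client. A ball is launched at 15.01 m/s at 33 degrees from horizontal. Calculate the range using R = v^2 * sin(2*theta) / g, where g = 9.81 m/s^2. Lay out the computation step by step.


sin(2 * 33) = sin(66) = 0.913545
v^2 = 15.01^2 = 225.3001
R = 225.3001 * 0.913545 / 9.81
= 20.981 m

20.981 m


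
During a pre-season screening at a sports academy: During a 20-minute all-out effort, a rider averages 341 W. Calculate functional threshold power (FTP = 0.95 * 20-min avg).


FTP = 0.95 * 341
= 323.95 W

323.95 W


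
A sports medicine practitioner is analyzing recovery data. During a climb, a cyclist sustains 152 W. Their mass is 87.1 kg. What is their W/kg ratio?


Power-to-weight = 152 W / 87.1 kg
= 1.745 W/kg

1.745 W/kg


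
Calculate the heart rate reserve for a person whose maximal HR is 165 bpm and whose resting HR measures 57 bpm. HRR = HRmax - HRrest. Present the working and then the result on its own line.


HRmax = 165 bpm
HRrest = 57 bpm
HRR = 165 - 57 = 108 bpm

108 bpm


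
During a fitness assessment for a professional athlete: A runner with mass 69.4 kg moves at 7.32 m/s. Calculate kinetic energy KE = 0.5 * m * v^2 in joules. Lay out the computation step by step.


v^2 = 7.32^2 = 53.5824
KE = 0.5 * 69.4 * 53.5824
= 1859.31 J

1859.31 J


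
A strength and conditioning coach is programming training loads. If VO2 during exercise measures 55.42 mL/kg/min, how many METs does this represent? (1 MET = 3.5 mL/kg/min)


METs = VO2 / 3.5 = 55.42 / 3.5 = 15.83

15.83 METs


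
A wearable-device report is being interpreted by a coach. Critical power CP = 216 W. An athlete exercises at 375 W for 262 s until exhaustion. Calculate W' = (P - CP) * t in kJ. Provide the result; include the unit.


P - CP = 375 - 216 = 159 W
W' = 159 * 262 = 41658 J
= 41658 / 1000 = 41.658 kJ

41.658 kJ


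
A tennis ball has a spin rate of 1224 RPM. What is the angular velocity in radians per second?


Convert RPM to rad/s: multiply by 2*pi and divide by 60
omega = 1224 * 2 * pi / 60
= 128.177 rad/s

128.177 rad/s


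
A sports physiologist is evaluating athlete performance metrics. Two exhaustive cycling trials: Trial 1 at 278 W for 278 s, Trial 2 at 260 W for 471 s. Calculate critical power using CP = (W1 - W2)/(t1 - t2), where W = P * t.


W1 = 278 * 278 = 77284 J
W2 = 260 * 471 = 122460 J
CP = (77284 - 122460) / (278 - 471)
= -45176 / -193
= 234.07 W

234.07 W


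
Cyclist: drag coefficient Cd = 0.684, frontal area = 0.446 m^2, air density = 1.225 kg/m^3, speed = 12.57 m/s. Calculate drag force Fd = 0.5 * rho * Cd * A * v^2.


v^2 = 12.57^2 = 158.0049
Fd = 0.5 * 1.225 * 0.684 * 0.446 * 158.0049
= 29.523 N

29.523 N


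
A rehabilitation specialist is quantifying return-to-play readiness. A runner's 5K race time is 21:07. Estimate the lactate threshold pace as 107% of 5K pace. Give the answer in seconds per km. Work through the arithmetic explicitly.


Total race time = 21*60 + 7 = 1267 seconds
5K pace = 1267 / 5 = 253.4 sec/km
LT pace = 253.4 * 1.07 = 271.14 sec/km

271.14 s/km


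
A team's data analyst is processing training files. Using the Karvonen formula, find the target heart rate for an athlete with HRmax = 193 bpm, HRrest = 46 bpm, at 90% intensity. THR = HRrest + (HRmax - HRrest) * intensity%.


HRR = 193 - 46 = 147
THR = 46 + 147 * 0.9
= 46 + 132.3
= 178.3 bpm

178.3 bpm


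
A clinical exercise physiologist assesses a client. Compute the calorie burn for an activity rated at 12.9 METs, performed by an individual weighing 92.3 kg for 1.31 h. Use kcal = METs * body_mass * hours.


Product of METs and mass = 12.9 * 92.3 = 1190.67
Total kcal = 1190.67 * 1.31 = 1559.78 kcal

1559.78 kcal


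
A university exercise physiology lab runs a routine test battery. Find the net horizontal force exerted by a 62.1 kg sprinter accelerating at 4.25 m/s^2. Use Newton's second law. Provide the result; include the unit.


Newton's second law: F = m * a
F = 62.1 * 4.25 = 263.93 N

263.93 N


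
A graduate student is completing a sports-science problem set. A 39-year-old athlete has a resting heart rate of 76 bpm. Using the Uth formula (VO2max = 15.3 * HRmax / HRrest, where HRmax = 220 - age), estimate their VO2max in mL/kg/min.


HRmax = 220 - 39 = 181 bpm
Ratio = HRmax / HRrest = 181 / 76 = 2.3816
VO2max = 15.3 * 2.3816 = 36.44 mL/kg/min

36.44 mL/kg/min


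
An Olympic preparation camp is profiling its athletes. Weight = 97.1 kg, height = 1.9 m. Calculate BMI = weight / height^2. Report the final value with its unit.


height^2 = 1.9^2 = 3.61
BMI = 97.1 / 3.61 = 26.9 kg/m^2

26.9 kg/m^2


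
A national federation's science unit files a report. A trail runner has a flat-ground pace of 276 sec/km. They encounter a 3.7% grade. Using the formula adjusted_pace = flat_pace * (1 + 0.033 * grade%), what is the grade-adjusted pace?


Grade factor = 1 + 0.033 * 3.7 = 1.1221
Adjusted = 276 * 1.1221 = 309.7 sec/km

309.7 s/km


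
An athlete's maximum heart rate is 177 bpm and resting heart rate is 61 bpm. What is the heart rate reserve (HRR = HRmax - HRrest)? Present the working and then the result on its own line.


HRR = HRmax - HRrest
= 177 - 61
= 116 bpm

116 bpm


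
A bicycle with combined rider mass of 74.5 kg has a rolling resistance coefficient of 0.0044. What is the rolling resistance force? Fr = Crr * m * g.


Fr = 0.0044 * 74.5 * 9.81
= 0.3278 * 9.81
= 3.216 N

3.216 N


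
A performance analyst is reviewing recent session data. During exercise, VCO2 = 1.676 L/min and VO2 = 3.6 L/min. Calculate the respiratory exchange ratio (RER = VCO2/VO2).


RER = VCO2 / VO2
= 1.676 / 3.6
= 0.4656

0.4656


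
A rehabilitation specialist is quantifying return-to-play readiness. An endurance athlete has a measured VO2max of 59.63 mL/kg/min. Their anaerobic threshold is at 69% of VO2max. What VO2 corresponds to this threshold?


Anaerobic threshold VO2 = VO2max * 69%
= 59.63 * 0.69
= 41.14 mL/kg/min

41.14 mL/kg/min


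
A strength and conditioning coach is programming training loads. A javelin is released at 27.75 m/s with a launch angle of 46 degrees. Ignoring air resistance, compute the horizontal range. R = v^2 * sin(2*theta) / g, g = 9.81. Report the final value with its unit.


Launch speed squared = 770.0625
sin(2 * 46 deg) = 0.999391
Range = 770.0625 * 0.999391 / 9.81
= 78.45 m

78.45 m


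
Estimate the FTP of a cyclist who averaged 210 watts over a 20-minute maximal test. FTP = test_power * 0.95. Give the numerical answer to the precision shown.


FTP = 210 * 0.95 = 199.5 W

199.5 W


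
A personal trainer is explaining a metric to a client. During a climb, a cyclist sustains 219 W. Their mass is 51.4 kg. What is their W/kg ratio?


Power-to-weight = 219 W / 51.4 kg
= 4.261 W/kg

4.261 W/kg


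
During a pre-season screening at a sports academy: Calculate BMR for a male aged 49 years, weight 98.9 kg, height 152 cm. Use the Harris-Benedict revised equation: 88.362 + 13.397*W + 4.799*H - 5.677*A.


Substituting values:
W term = 13.397 * 98.9 = 1324.9633
H term = 4.799 * 152 = 729.448
A term = 5.677 * 49 = 278.173
BMR = 1864.6 kcal/day

1864.6 kcal/day


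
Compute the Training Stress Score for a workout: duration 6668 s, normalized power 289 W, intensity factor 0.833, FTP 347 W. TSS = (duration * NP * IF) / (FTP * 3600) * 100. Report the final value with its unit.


Product = 6668 * 289 * 0.833 = 1605234.316
Base = 347 * 3600 = 1249200
TSS = 1605234.316 / 1249200 * 100 = 128.5

128.5 TSS


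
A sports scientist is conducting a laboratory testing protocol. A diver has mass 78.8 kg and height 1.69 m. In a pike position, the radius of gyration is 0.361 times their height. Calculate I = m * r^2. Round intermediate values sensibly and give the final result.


r = 0.361 * 1.69 = 0.61009 m
I = m * r^2 = 78.8 * 0.37221 = 29.33 kg*m^2

29.33 kg*m^2


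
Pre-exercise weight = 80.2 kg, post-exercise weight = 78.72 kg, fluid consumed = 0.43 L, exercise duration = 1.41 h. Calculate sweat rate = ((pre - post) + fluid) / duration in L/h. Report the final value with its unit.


Weight loss = 80.2 - 78.72 = 1.48 kg (approx L)
Total sweat = 1.48 + 0.43 = 1.91 L
Sweat rate = 1.91 / 1.41 = 1.355 L/h

1.355 L/h


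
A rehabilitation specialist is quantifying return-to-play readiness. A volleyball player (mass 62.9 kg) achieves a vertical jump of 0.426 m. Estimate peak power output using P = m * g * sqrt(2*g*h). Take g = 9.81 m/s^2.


2 * g * h = 2 * 9.81 * 0.426 = 8.35812
sqrt(8.35812) = 2.891041 m/s
P = 62.9 * 9.81 * 2.891041 = 1783.91 W

1783.91 W


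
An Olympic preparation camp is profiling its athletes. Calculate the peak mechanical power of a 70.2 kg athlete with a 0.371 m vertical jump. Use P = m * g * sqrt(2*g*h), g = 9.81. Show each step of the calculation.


First, sqrt(2gh) = sqrt(2 * 9.81 * 0.371)
= sqrt(7.27902) = 2.697966 m/s
Power = 70.2 * 9.81 * 2.697966 = 1857.99 W

1857.99 W


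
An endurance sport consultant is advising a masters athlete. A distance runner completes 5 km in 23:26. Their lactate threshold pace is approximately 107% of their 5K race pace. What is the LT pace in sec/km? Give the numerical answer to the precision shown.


Convert to seconds: 23 min 26 s = 1406 s
Pace per km = 1406 / 5 = 281.2 s/km
LT pace = 281.2 * 1.07 = 300.88 s/km

300.88 s/km


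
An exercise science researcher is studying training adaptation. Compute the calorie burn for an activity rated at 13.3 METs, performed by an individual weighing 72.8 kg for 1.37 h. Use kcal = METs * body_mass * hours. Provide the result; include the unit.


Product of METs and mass = 13.3 * 72.8 = 968.24
Total kcal = 968.24 * 1.37 = 1326.49 kcal

1326.49 kcal


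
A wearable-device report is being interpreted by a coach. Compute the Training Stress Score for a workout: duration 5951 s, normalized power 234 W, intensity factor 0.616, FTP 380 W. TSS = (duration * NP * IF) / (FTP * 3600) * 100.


Product = 5951 * 234 * 0.616 = 857800.944
Base = 380 * 3600 = 1368000
TSS = 857800.944 / 1368000 * 100 = 62.7

62.7 TSS


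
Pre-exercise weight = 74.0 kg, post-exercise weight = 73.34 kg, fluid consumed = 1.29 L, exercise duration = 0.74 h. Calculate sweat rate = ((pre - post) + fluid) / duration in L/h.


Weight loss = 74.0 - 73.34 = 0.66 kg (approx L)
Total sweat = 0.66 + 1.29 = 1.95 L
Sweat rate = 1.95 / 0.74 = 2.635 L/h

2.635 L/h


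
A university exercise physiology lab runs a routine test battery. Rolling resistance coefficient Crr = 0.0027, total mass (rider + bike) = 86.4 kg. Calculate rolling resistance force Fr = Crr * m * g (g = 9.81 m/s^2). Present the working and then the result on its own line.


Fr = Crr * m * g
= 0.0027 * 86.4 * 9.81
= 2.288 N

2.288 N


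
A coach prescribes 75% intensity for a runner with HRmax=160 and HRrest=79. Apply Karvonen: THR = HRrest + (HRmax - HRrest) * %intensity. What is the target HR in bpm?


Heart rate reserve = 160 - 79 = 81
Intensity fraction = 75 / 100 = 0.75
THR = 79 + 81 * 0.75 = 139.75 bpm

139.75 bpm


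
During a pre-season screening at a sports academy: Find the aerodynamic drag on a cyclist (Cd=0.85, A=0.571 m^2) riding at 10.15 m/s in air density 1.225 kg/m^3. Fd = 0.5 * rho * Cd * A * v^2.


Fd = 0.5 * 1.225 * 0.85 * 0.571 * 10.15^2
= 0.5 * 1.225 * 0.85 * 0.571 * 103.0225
= 30.626 N

30.626 N


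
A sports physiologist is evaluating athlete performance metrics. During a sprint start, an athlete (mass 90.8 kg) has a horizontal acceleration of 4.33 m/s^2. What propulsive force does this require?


Propulsive force = mass * acceleration
= 90.8 kg * 4.33 m/s^2
= 393.16 N

393.16 N


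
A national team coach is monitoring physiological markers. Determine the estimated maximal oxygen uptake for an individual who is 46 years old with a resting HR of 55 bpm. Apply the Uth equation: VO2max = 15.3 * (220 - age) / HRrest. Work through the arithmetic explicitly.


HRmax = 220 - 46 = 174
VO2max = 15.3 * (174 / 55)
= 15.3 * 3.1636
= 48.4 mL/kg/min

48.4 mL/kg/min


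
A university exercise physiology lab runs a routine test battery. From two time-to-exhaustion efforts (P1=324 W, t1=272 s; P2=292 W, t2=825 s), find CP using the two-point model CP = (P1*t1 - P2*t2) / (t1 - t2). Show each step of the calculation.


Work in trial 1 = 88128 J
Work in trial 2 = 240900 J
Delta work = -152772 J
Delta time = -553 s
CP = -152772 / -553 = 276.26 W

276.26 W


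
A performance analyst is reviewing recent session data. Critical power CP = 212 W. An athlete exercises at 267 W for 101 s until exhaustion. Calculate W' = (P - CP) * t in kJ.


P - CP = 267 - 212 = 55 W
W' = 55 * 101 = 5555 J
= 5555 / 1000 = 5.555 kJ

5.555 kJ


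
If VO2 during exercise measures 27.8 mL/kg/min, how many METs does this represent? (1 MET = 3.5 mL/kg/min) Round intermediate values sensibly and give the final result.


METs = VO2 / 3.5 = 27.8 / 3.5 = 7.94

7.94 METs


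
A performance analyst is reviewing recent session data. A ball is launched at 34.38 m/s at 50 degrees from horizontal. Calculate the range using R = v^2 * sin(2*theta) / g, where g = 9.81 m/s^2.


sin(2 * 50) = sin(100) = 0.984808
v^2 = 34.38^2 = 1181.9844
R = 1181.9844 * 0.984808 / 9.81
= 118.657 m

118.657 m


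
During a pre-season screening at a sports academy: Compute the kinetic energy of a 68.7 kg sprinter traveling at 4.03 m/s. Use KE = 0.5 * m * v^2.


Velocity squared = 16.2409
KE = 0.5 * 68.7 * 16.2409 = 557.87 J

557.87 J


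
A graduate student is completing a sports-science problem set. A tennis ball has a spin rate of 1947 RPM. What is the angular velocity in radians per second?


Convert RPM to rad/s: multiply by 2*pi and divide by 60
omega = 1947 * 2 * pi / 60
= 203.889 rad/s

203.889 rad/s


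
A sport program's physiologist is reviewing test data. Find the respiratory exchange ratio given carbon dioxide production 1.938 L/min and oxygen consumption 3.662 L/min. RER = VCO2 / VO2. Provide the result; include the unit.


VCO2 = 1.938 L/min
VO2 = 3.662 L/min
RER = 1.938 / 3.662 = 0.5292

0.5292


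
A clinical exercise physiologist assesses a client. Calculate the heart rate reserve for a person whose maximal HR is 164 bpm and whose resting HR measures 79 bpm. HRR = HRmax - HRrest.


HRmax = 164 bpm
HRrest = 79 bpm
HRR = 164 - 79 = 85 bpm

85 bpm


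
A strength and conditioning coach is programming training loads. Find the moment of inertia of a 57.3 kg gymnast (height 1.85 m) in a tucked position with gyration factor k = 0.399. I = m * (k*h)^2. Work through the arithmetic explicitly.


Radius of gyration = 0.399 * 1.85 = 0.73815 m
I = 57.3 * 0.73815^2
= 57.3 * 0.544865
= 31.221 kg*m^2

31.221 kg*m^2


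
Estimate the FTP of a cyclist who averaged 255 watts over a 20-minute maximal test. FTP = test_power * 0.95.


FTP = 255 * 0.95 = 242.25 W

242.25 W


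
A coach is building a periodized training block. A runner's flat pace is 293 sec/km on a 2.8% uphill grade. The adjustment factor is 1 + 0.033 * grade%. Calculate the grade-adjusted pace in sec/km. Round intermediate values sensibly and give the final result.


Factor = 1 + 0.033 * 2.8 = 1.0924
Adjusted pace = 293 * 1.0924
= 320.07 sec/km

320.07 s/km


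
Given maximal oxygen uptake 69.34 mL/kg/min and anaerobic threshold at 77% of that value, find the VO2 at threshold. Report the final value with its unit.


Percentage as decimal = 0.77
VO2 at AT = 69.34 * 0.77 = 53.39 mL/kg/min

53.39 mL/kg/min


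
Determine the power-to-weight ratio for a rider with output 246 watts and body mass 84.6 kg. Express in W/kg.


P/W = 246 / 84.6 = 2.908 W/kg

2.908 W/kg


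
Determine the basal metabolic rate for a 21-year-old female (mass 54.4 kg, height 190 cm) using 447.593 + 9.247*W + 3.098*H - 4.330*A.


BMR = 447.593 + 9.247*54.4 + 3.098*190 - 4.330*21
= 1448.32 kcal/day

1448.32 kcal/day


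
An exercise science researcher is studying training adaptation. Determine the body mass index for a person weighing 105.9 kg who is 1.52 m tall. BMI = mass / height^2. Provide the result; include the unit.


BMI = mass / height^2
= 105.9 / 1.52^2
= 105.9 / 2.3104
= 45.84 kg/m^2

45.84 kg/m^2
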